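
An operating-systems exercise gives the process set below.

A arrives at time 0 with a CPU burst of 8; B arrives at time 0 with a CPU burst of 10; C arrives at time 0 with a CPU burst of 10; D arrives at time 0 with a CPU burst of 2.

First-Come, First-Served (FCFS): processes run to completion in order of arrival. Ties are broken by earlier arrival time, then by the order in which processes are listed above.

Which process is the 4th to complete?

Schedule: | A 0-8 | B 8-18 | C 18-28 | D 28-30 |
Completion: A=8  B=18  C=28  D=30
Turnaround (C−A): A=8  B=18  C=28  D=30
Finish order: A → B → C → D

D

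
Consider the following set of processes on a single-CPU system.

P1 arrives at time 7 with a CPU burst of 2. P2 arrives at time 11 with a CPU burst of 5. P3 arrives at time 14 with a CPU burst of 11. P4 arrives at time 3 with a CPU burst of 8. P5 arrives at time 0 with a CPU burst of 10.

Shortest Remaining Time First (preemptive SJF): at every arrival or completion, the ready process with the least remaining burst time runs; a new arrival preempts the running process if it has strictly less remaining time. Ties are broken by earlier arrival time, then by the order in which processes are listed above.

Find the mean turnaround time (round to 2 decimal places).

12.80

Gantt: | P5 0-7 | P1 7-9 | P5 9-12 | P2 12-17 | P4 17-25 | P3 25-36 |
Completion: P1=9  P2=17  P3=36  P4=25  P5=12
Turnaround times: P1=2, P2=6, P3=22, P4=22, P5=12
Average turnaround = (2+6+22+22+12) / 5 = 64/5 = 12.80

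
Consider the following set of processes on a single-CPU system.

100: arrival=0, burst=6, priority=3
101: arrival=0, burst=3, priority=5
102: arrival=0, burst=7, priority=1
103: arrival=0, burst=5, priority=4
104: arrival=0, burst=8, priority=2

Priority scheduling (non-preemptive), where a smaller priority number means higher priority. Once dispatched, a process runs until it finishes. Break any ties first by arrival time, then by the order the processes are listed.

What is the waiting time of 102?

Schedule: | 102 0-7 | 104 7-15 | 100 15-21 | 103 21-26 | 101 26-29 |
Completion: 100=21  101=29  102=7  103=26  104=15
Turnaround (C−A): 100=21  101=29  102=7  103=26  104=15
Waiting(102) = turnaround − burst = 7 − 7 = 0

0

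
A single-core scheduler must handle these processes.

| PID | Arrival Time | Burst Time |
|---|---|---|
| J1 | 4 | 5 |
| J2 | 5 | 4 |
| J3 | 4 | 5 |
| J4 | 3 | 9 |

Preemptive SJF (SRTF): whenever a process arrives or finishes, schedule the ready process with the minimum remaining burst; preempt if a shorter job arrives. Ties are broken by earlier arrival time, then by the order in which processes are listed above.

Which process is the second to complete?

Gantt: | idle 0-3 | J4 3-4 | J1 4-9 | J2 9-13 | J3 13-18 | J4 18-26 |
Completion: J1=9  J2=13  J3=18  J4=26
Finish order: J1 → J2 → J3 → J4

J2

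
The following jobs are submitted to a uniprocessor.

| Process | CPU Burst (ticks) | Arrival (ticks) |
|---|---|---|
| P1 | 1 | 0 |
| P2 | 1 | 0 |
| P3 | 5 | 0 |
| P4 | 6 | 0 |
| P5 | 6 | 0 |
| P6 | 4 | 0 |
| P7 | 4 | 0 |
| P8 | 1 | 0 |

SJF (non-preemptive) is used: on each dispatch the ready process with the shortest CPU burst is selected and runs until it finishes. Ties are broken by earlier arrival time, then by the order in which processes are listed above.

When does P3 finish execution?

16

Schedule: | P1 0-1 | P2 1-2 | P8 2-3 | P6 3-7 | P7 7-11 | P3 11-16 | P4 16-22 | P5 22-28 |
Completion: P1=1  P2=2  P3=16  P4=22  P5=28  P6=7  P7=11  P8=3
Turnaround (C−A): P1=1  P2=2  P3=16  P4=22  P5=28  P6=7  P7=11  P8=3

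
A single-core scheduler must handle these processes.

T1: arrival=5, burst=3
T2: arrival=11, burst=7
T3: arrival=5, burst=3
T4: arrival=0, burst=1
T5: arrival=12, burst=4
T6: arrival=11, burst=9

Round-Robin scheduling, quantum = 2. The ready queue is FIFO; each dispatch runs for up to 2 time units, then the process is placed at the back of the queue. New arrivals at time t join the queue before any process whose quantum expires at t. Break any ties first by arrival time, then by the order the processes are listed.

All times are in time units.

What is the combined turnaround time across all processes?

60

Timeline: | T4 0-1 | idle 1-5 | T1 5-7 | T3 7-9 | T1 9-10 | T3 10-11 | T2 11-13 | T6 13-15 | T5 15-17 | T2 17-19 | T6 19-21 | T5 21-23 | T2 23-25 | T6 25-27 | T2 27-28 | T6 28-31 |
Completion: T1=10  T2=28  T3=11  T4=1  T5=23  T6=31
Turnaround (C−A): T1=5  T2=17  T3=6  T4=1  T5=11  T6=20
Turnaround = completion − arrival: T1=5, T2=17, T3=6, T4=1, T5=11, T6=20
Total turnaround = 5 + 17 + 6 + 1 + 11 + 20 = 60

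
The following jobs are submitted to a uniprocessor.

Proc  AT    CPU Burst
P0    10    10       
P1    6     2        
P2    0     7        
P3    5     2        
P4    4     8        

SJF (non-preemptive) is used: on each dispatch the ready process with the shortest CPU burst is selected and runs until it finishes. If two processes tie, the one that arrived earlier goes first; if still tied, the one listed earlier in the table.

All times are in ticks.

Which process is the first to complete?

P2

Timeline: | P2 0-7 | P3 7-9 | P1 9-11 | P4 11-19 | P0 19-29 |
Completion: P0=29  P1=11  P2=7  P3=9  P4=19
Turnaround (C−A): P0=19  P1=5  P2=7  P3=4  P4=15
Finish order: P2 → P3 → P1 → P4 → P0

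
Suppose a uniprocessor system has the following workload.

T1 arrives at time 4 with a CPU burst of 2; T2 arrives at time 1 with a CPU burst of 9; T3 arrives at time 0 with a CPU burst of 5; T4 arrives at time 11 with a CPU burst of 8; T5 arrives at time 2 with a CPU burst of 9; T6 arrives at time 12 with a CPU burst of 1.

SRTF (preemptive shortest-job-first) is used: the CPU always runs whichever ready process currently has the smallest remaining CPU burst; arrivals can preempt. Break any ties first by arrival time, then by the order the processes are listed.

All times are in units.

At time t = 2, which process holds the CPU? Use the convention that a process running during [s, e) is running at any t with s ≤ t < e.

Timeline: | T3 0-5 | T1 5-7 | T2 7-12 | T6 12-13 | T2 13-17 | T4 17-25 | T5 25-34 |
Completion: T1=7  T2=17  T3=5  T4=25  T5=34  T6=13

T3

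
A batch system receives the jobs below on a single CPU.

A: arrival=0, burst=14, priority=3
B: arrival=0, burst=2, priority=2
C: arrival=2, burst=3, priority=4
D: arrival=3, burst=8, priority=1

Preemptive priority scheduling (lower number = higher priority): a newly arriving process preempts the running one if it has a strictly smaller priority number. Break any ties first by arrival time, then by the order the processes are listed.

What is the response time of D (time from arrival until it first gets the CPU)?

Gantt: | B 0-2 | A 2-3 | D 3-11 | A 11-24 | C 24-27 |
Completion: A=24  B=2  C=27  D=11
Turnaround (C−A): A=24  B=2  C=25  D=8
Response(D) = first start − arrival = 3 − 3 = 0

0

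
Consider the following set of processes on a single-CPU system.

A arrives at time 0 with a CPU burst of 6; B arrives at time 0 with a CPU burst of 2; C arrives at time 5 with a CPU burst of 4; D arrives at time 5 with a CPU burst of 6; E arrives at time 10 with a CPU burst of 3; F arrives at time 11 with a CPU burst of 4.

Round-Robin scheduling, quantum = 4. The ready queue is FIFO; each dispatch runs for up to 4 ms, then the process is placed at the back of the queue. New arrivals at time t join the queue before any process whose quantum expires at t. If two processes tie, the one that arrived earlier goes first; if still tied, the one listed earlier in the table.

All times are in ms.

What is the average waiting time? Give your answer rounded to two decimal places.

Gantt: | A 0-4 | B 4-6 | A 6-8 | C 8-12 | D 12-16 | E 16-19 | F 19-23 | D 23-25 |
Completion: A=8  B=6  C=12  D=25  E=19  F=23
Waiting times: A=2, B=4, C=3, D=14, E=6, F=8
Average waiting = (2+4+3+14+6+8) / 6 = 37/6 = 6.17

6.17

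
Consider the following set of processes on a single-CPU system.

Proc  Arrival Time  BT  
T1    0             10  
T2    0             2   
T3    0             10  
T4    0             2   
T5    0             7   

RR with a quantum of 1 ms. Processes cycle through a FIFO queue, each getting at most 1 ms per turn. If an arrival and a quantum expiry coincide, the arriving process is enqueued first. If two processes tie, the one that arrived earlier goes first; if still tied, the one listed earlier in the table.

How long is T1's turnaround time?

Schedule: | T1 0-1 | T2 1-2 | T3 2-3 | T4 3-4 | T5 4-5 | T1 5-6 | T2 6-7 | T3 7-8 | T4 8-9 | T5 9-10 | T1 10-11 | T3 11-12 | T5 12-13 | T1 13-14 | T3 14-15 | T5 15-16 | T1 16-17 | T3 17-18 | T5 18-19 | T1 19-20 | T3 20-21 | T5 21-22 | T1 22-23 | T3 23-24 | T5 24-25 | T1 25-26 | T3 26-27 | T1 27-28 | T3 28-29 | T1 29-30 | T3 30-31 |
Completion: T1=30  T2=7  T3=31  T4=9  T5=25
Turnaround (C−A): T1=30  T2=7  T3=31  T4=9  T5=25
Turnaround(T1) = completion − arrival = 30 − 0 = 30

30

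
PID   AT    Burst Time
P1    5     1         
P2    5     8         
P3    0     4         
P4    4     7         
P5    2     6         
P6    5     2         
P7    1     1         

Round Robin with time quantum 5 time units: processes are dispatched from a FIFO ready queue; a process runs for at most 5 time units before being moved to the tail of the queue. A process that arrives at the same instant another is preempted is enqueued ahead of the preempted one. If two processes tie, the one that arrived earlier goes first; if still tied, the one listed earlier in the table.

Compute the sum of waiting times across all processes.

Timeline: | P3 0-4 | P7 4-5 | P5 5-10 | P4 10-15 | P1 15-16 | P2 16-21 | P6 21-23 | P5 23-24 | P4 24-26 | P2 26-29 |
Completion: P1=16  P2=29  P3=4  P4=26  P5=24  P6=23  P7=5
Waiting = turnaround − burst: P1=10, P2=16, P3=0, P4=15, P5=16, P6=16, P7=3
Total waiting = 10 + 16 + 0 + 15 + 16 + 16 + 3 = 76

76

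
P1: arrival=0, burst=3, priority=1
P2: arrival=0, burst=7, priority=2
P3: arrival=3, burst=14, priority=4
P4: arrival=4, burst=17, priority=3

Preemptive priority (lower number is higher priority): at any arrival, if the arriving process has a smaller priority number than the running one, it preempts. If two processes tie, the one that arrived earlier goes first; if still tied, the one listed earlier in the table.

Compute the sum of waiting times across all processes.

33

Gantt: | P1 0-3 | P2 3-10 | P4 10-27 | P3 27-41 |
Completion: P1=3  P2=10  P3=41  P4=27
Turnaround (C−A): P1=3  P2=10  P3=38  P4=23
Waiting = turnaround − burst: P1=0, P2=3, P3=24, P4=6
Total waiting = 0 + 3 + 24 + 6 = 33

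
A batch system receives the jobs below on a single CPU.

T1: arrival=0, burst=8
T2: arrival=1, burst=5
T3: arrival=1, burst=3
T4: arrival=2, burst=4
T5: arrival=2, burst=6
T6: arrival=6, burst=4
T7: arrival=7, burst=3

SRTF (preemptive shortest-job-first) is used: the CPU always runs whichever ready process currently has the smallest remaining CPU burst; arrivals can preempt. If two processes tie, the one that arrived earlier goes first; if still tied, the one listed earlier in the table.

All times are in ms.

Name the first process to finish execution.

T3

Schedule: | T1 0-1 | T3 1-4 | T4 4-8 | T7 8-11 | T6 11-15 | T2 15-20 | T5 20-26 | T1 26-33 |
Completion: T1=33  T2=20  T3=4  T4=8  T5=26  T6=15  T7=11
Turnaround (C−A): T1=33  T2=19  T3=3  T4=6  T5=24  T6=9  T7=4
Finish order: T3 → T4 → T7 → T6 → T2 → T5 → T1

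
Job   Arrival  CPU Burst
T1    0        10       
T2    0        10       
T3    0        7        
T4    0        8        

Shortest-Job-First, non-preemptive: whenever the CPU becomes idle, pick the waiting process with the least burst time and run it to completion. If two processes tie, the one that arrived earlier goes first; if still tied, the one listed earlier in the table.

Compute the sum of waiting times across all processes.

Schedule: | T3 0-7 | T4 7-15 | T1 15-25 | T2 25-35 |
Completion: T1=25  T2=35  T3=7  T4=15
Turnaround (C−A): T1=25  T2=35  T3=7  T4=15
Waiting = turnaround − burst: T1=15, T2=25, T3=0, T4=7
Total waiting = 15 + 25 + 0 + 7 = 47

47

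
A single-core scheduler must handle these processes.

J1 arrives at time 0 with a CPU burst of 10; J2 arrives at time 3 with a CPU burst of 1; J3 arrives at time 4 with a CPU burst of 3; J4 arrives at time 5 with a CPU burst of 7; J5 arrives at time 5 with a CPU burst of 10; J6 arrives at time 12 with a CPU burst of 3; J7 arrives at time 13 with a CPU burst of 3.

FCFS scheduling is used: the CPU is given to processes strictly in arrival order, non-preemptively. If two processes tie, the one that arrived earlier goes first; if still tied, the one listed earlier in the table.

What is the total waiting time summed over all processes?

79

Timeline: | J1 0-10 | J2 10-11 | J3 11-14 | J4 14-21 | J5 21-31 | J6 31-34 | J7 34-37 |
Completion: J1=10  J2=11  J3=14  J4=21  J5=31  J6=34  J7=37
Turnaround (C−A): J1=10  J2=8  J3=10  J4=16  J5=26  J6=22  J7=24
Waiting = turnaround − burst: J1=0, J2=7, J3=7, J4=9, J5=16, J6=19, J7=21
Total waiting = 0 + 7 + 7 + 9 + 16 + 19 + 21 = 79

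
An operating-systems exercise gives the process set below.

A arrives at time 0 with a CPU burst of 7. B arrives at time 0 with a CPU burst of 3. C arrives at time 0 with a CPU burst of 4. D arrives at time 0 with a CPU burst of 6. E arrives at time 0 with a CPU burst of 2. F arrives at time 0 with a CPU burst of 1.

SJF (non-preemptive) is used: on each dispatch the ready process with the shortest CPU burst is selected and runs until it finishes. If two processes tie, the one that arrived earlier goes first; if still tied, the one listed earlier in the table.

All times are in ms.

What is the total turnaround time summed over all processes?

59

Schedule: | F 0-1 | E 1-3 | B 3-6 | C 6-10 | D 10-16 | A 16-23 |
Completion: A=23  B=6  C=10  D=16  E=3  F=1
Turnaround (C−A): A=23  B=6  C=10  D=16  E=3  F=1
Turnaround = completion − arrival: A=23, B=6, C=10, D=16, E=3, F=1
Total turnaround = 23 + 6 + 10 + 16 + 3 + 1 = 59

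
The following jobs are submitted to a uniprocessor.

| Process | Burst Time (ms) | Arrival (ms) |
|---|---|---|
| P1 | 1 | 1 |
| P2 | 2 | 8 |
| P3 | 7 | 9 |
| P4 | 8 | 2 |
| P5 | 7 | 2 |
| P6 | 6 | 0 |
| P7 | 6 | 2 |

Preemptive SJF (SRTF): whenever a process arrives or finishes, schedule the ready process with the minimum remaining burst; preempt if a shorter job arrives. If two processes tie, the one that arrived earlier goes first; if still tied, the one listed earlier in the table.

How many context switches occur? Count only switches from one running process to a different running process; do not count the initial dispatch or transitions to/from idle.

8

Gantt: | P6 0-1 | P1 1-2 | P6 2-7 | P7 7-8 | P2 8-10 | P7 10-15 | P5 15-22 | P3 22-29 | P4 29-37 |
Completion: P1=2  P2=10  P3=29  P4=37  P5=22  P6=7  P7=15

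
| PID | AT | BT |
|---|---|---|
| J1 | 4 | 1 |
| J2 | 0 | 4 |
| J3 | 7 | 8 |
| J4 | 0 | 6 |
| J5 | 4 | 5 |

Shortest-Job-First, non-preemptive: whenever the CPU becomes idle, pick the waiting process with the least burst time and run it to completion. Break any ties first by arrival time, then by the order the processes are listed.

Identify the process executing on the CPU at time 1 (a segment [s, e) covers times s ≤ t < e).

Gantt: | J2 0-4 | J1 4-5 | J5 5-10 | J4 10-16 | J3 16-24 |
Completion: J1=5  J2=4  J3=24  J4=16  J5=10

J2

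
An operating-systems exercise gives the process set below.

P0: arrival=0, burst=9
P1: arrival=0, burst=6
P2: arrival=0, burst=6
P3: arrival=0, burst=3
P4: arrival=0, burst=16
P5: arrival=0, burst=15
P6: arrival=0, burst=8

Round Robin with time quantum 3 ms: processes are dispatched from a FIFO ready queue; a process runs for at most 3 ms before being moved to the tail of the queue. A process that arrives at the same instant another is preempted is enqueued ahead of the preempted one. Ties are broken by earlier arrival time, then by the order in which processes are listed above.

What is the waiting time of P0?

Gantt: | P0 0-3 | P1 3-6 | P2 6-9 | P3 9-12 | P4 12-15 | P5 15-18 | P6 18-21 | P0 21-24 | P1 24-27 | P2 27-30 | P4 30-33 | P5 33-36 | P6 36-39 | P0 39-42 | P4 42-45 | P5 45-48 | P6 48-50 | P4 50-53 | P5 53-56 | P4 56-59 | P5 59-62 | P4 62-63 |
Completion: P0=42  P1=27  P2=30  P3=12  P4=63  P5=62  P6=50
Turnaround (C−A): P0=42  P1=27  P2=30  P3=12  P4=63  P5=62  P6=50
Waiting(P0) = turnaround − burst = 42 − 9 = 33

33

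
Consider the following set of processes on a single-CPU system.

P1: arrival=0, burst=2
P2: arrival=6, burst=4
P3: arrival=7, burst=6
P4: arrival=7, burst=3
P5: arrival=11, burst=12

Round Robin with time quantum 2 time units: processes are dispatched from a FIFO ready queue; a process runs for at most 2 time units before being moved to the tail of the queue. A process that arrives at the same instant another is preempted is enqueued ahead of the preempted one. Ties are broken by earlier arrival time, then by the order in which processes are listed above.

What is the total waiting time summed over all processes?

29

Timeline: | P1 0-2 | idle 2-6 | P2 6-8 | P3 8-10 | P4 10-12 | P2 12-14 | P3 14-16 | P5 16-18 | P4 18-19 | P3 19-21 | P5 21-31 |
Completion: P1=2  P2=14  P3=21  P4=19  P5=31
Waiting = turnaround − burst: P1=0, P2=4, P3=8, P4=9, P5=8
Total waiting = 0 + 4 + 8 + 9 + 8 = 29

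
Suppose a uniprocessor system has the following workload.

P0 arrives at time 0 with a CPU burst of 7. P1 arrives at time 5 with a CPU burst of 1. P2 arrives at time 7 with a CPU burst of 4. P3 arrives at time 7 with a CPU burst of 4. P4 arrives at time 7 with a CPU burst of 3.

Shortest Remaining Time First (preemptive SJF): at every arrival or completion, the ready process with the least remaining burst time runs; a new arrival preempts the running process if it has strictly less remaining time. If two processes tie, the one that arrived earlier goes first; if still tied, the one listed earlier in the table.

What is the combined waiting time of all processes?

14

Timeline: | P0 0-5 | P1 5-6 | P0 6-8 | P4 8-11 | P2 11-15 | P3 15-19 |
Completion: P0=8  P1=6  P2=15  P3=19  P4=11
Turnaround (C−A): P0=8  P1=1  P2=8  P3=12  P4=4
Waiting = turnaround − burst: P0=1, P1=0, P2=4, P3=8, P4=1
Total waiting = 1 + 0 + 4 + 8 + 1 = 14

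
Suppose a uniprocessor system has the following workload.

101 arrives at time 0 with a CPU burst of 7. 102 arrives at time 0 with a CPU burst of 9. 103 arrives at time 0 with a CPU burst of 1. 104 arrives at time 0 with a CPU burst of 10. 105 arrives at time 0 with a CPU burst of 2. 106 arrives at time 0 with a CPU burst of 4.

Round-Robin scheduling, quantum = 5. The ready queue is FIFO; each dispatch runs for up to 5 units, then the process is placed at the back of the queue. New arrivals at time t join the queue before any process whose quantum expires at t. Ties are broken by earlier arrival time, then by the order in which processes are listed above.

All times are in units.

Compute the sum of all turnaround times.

136

Schedule: | 101 0-5 | 102 5-10 | 103 10-11 | 104 11-16 | 105 16-18 | 106 18-22 | 101 22-24 | 102 24-28 | 104 28-33 |
Completion: 101=24  102=28  103=11  104=33  105=18  106=22
Turnaround = completion − arrival: 101=24, 102=28, 103=11, 104=33, 105=18, 106=22
Total turnaround = 24 + 28 + 11 + 33 + 18 + 22 = 136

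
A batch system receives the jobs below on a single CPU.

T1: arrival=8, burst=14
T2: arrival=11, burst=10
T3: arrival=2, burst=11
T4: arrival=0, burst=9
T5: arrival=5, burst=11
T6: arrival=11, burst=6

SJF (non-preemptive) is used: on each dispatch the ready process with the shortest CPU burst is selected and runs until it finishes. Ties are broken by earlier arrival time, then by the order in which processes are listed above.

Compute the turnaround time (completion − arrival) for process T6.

Gantt: | T4 0-9 | T3 9-20 | T6 20-26 | T2 26-36 | T5 36-47 | T1 47-61 |
Completion: T1=61  T2=36  T3=20  T4=9  T5=47  T6=26
Turnaround (C−A): T1=53  T2=25  T3=18  T4=9  T5=42  T6=15
Turnaround(T6) = completion − arrival = 26 − 11 = 15

15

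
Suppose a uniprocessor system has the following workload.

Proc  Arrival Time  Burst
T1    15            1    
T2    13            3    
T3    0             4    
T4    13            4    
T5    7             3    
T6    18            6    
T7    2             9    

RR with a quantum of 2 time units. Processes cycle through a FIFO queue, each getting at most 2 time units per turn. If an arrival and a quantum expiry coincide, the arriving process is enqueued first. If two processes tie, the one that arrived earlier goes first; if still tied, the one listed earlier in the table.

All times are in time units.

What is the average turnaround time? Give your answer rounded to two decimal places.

10.00

Gantt: | T3 0-2 | T7 2-4 | T3 4-6 | T7 6-8 | T5 8-10 | T7 10-12 | T5 12-13 | T7 13-15 | T2 15-17 | T4 17-19 | T1 19-20 | T7 20-21 | T2 21-22 | T6 22-24 | T4 24-26 | T6 26-30 |
Completion: T1=20  T2=22  T3=6  T4=26  T5=13  T6=30  T7=21
Turnaround (C−A): T1=5  T2=9  T3=6  T4=13  T5=6  T6=12  T7=19
Turnaround times: T1=5, T2=9, T3=6, T4=13, T5=6, T6=12, T7=19
Average turnaround = (5+9+6+13+6+12+19) / 7 = 70/7 = 10.00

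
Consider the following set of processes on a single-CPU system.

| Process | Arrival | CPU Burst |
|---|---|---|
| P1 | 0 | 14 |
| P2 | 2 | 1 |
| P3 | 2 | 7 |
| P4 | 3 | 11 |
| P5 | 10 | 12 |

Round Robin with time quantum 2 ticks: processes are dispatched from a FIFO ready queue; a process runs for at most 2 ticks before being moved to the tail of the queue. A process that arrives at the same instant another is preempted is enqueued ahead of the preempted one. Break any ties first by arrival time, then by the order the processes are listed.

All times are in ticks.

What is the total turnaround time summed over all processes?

Gantt: | P1 0-2 | P2 2-3 | P3 3-5 | P1 5-7 | P4 7-9 | P3 9-11 | P1 11-13 | P4 13-15 | P5 15-17 | P3 17-19 | P1 19-21 | P4 21-23 | P5 23-25 | P3 25-26 | P1 26-28 | P4 28-30 | P5 30-32 | P1 32-34 | P4 34-36 | P5 36-38 | P1 38-40 | P4 40-41 | P5 41-45 |
Completion: P1=40  P2=3  P3=26  P4=41  P5=45
Turnaround = completion − arrival: P1=40, P2=1, P3=24, P4=38, P5=35
Total turnaround = 40 + 1 + 24 + 38 + 35 = 138

138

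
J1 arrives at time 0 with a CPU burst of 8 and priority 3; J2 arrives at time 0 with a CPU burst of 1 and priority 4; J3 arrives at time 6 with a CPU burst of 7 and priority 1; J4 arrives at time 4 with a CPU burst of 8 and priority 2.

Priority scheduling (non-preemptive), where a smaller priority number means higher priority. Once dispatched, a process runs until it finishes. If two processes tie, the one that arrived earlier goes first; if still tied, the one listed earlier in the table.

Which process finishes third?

J4

Gantt: | J1 0-8 | J3 8-15 | J4 15-23 | J2 23-24 |
Completion: J1=8  J2=24  J3=15  J4=23
Finish order: J1 → J3 → J4 → J2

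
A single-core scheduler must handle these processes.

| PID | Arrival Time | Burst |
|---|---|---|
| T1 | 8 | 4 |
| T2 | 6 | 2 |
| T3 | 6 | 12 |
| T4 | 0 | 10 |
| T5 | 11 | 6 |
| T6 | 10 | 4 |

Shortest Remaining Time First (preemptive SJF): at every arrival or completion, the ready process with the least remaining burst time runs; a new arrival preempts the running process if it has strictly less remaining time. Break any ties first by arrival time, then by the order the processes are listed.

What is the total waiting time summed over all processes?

Gantt: | T4 0-6 | T2 6-8 | T4 8-12 | T1 12-16 | T6 16-20 | T5 20-26 | T3 26-38 |
Completion: T1=16  T2=8  T3=38  T4=12  T5=26  T6=20
Turnaround (C−A): T1=8  T2=2  T3=32  T4=12  T5=15  T6=10
Waiting = turnaround − burst: T1=4, T2=0, T3=20, T4=2, T5=9, T6=6
Total waiting = 4 + 0 + 20 + 2 + 9 + 6 = 41

41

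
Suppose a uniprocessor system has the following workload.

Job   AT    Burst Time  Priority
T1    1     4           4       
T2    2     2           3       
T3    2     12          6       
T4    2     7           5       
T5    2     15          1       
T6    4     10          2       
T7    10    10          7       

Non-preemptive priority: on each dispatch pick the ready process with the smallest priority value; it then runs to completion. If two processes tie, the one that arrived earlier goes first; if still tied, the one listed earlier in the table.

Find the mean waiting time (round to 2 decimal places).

Timeline: | idle 0-1 | T1 1-5 | T5 5-20 | T6 20-30 | T2 30-32 | T4 32-39 | T3 39-51 | T7 51-61 |
Completion: T1=5  T2=32  T3=51  T4=39  T5=20  T6=30  T7=61
Waiting times: T1=0, T2=28, T3=37, T4=30, T5=3, T6=16, T7=41
Average waiting = (0+28+37+30+3+16+41) / 7 = 155/7 = 22.14

22.14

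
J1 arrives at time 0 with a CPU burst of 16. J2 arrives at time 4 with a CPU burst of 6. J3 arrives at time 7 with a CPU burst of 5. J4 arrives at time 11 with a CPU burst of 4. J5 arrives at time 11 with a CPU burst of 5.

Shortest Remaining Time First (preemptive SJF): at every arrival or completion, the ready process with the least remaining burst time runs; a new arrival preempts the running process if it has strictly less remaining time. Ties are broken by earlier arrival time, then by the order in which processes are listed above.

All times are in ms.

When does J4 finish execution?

Gantt: | J1 0-4 | J2 4-10 | J3 10-15 | J4 15-19 | J5 19-24 | J1 24-36 |
Completion: J1=36  J2=10  J3=15  J4=19  J5=24

19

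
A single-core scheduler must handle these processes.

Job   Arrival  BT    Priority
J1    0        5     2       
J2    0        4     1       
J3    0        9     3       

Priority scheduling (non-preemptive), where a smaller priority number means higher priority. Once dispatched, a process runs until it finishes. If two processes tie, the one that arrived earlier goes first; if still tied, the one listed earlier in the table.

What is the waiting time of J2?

0

Schedule: | J2 0-4 | J1 4-9 | J3 9-18 |
Completion: J1=9  J2=4  J3=18
Turnaround (C−A): J1=9  J2=4  J3=18
Waiting(J2) = turnaround − burst = 4 − 4 = 0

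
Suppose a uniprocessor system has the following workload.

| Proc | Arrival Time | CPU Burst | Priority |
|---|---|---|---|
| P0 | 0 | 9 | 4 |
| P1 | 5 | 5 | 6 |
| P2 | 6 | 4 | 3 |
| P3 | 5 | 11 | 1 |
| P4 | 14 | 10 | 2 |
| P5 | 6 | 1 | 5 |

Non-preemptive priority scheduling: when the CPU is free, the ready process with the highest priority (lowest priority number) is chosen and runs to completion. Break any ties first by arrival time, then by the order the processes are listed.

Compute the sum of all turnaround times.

Schedule: | P0 0-9 | P3 9-20 | P4 20-30 | P2 30-34 | P5 34-35 | P1 35-40 |
Completion: P0=9  P1=40  P2=34  P3=20  P4=30  P5=35
Turnaround (C−A): P0=9  P1=35  P2=28  P3=15  P4=16  P5=29
Turnaround = completion − arrival: P0=9, P1=35, P2=28, P3=15, P4=16, P5=29
Total turnaround = 9 + 35 + 28 + 15 + 16 + 29 = 132

132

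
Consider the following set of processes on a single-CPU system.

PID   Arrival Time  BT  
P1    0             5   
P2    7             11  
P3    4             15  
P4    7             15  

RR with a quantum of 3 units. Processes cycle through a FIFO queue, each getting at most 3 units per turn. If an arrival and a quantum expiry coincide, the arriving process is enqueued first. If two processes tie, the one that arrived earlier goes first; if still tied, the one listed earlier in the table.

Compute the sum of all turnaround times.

113

Schedule: | P1 0-5 | P3 5-8 | P2 8-11 | P4 11-14 | P3 14-17 | P2 17-20 | P4 20-23 | P3 23-26 | P2 26-29 | P4 29-32 | P3 32-35 | P2 35-37 | P4 37-40 | P3 40-43 | P4 43-46 |
Completion: P1=5  P2=37  P3=43  P4=46
Turnaround = completion − arrival: P1=5, P2=30, P3=39, P4=39
Total turnaround = 5 + 30 + 39 + 39 = 113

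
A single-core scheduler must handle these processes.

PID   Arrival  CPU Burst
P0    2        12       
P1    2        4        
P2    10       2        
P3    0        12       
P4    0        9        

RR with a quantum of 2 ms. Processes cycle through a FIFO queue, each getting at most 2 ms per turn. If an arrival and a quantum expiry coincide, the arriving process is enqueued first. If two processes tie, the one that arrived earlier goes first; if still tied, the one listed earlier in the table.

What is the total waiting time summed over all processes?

Schedule: | P3 0-2 | P4 2-4 | P0 4-6 | P1 6-8 | P3 8-10 | P4 10-12 | P0 12-14 | P1 14-16 | P2 16-18 | P3 18-20 | P4 20-22 | P0 22-24 | P3 24-26 | P4 26-28 | P0 28-30 | P3 30-32 | P4 32-33 | P0 33-35 | P3 35-37 | P0 37-39 |
Completion: P0=39  P1=16  P2=18  P3=37  P4=33
Waiting = turnaround − burst: P0=25, P1=10, P2=6, P3=25, P4=24
Total waiting = 25 + 10 + 6 + 25 + 24 = 90

90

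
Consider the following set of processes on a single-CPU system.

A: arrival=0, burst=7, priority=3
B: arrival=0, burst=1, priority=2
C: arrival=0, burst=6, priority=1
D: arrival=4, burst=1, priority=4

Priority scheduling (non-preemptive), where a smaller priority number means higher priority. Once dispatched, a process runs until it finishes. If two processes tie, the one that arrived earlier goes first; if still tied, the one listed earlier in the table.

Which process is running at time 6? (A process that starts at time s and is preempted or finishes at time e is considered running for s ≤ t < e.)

Timeline: | C 0-6 | B 6-7 | A 7-14 | D 14-15 |
Completion: A=14  B=7  C=6  D=15
Turnaround (C−A): A=14  B=7  C=6  D=11

B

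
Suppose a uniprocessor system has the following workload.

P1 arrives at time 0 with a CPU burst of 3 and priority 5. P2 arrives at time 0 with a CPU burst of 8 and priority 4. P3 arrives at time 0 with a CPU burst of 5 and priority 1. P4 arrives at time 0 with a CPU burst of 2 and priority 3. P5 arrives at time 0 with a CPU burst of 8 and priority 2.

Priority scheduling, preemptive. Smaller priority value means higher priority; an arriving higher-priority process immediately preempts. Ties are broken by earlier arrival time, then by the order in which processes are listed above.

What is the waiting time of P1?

Timeline: | P3 0-5 | P5 5-13 | P4 13-15 | P2 15-23 | P1 23-26 |
Completion: P1=26  P2=23  P3=5  P4=15  P5=13
Waiting(P1) = turnaround − burst = 26 − 3 = 23

23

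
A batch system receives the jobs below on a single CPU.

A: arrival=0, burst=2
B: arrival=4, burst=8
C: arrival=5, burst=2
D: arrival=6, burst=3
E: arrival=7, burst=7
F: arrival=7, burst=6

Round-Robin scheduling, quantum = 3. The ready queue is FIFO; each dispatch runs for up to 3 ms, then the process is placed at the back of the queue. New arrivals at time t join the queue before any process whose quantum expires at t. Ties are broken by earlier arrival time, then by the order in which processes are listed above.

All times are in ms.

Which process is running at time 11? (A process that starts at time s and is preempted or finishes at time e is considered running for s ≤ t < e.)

D

Schedule: | A 0-2 | idle 2-4 | B 4-7 | C 7-9 | D 9-12 | E 12-15 | F 15-18 | B 18-21 | E 21-24 | F 24-27 | B 27-29 | E 29-30 |
Completion: A=2  B=29  C=9  D=12  E=30  F=27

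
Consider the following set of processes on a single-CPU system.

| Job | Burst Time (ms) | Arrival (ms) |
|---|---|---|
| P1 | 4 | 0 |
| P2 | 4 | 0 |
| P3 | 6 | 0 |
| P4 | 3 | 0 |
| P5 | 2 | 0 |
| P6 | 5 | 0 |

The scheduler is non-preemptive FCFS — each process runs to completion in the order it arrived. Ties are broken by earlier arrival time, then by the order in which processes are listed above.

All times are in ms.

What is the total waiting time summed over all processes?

62

Timeline: | P1 0-4 | P2 4-8 | P3 8-14 | P4 14-17 | P5 17-19 | P6 19-24 |
Completion: P1=4  P2=8  P3=14  P4=17  P5=19  P6=24
Turnaround (C−A): P1=4  P2=8  P3=14  P4=17  P5=19  P6=24
Waiting = turnaround − burst: P1=0, P2=4, P3=8, P4=14, P5=17, P6=19
Total waiting = 0 + 4 + 8 + 14 + 17 + 19 = 62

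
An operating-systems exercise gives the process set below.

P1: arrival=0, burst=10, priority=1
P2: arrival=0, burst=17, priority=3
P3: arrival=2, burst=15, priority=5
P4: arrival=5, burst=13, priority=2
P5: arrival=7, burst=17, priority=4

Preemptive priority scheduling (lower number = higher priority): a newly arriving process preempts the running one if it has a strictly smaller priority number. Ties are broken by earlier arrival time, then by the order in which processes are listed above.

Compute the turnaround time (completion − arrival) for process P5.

Timeline: | P1 0-10 | P4 10-23 | P2 23-40 | P5 40-57 | P3 57-72 |
Completion: P1=10  P2=40  P3=72  P4=23  P5=57
Turnaround(P5) = completion − arrival = 57 − 7 = 50

50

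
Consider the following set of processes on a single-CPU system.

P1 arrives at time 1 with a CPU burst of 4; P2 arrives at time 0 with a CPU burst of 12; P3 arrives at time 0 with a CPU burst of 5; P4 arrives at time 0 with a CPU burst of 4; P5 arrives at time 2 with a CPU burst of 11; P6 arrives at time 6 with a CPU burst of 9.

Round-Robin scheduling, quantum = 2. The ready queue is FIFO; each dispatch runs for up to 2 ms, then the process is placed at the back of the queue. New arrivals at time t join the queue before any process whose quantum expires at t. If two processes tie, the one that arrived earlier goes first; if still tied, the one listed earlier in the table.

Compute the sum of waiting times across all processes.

141

Timeline: | P2 0-2 | P3 2-4 | P4 4-6 | P1 6-8 | P5 8-10 | P2 10-12 | P3 12-14 | P6 14-16 | P4 16-18 | P1 18-20 | P5 20-22 | P2 22-24 | P3 24-25 | P6 25-27 | P5 27-29 | P2 29-31 | P6 31-33 | P5 33-35 | P2 35-37 | P6 37-39 | P5 39-41 | P2 41-43 | P6 43-44 | P5 44-45 |
Completion: P1=20  P2=43  P3=25  P4=18  P5=45  P6=44
Turnaround (C−A): P1=19  P2=43  P3=25  P4=18  P5=43  P6=38
Waiting = turnaround − burst: P1=15, P2=31, P3=20, P4=14, P5=32, P6=29
Total waiting = 15 + 31 + 20 + 14 + 32 + 29 = 141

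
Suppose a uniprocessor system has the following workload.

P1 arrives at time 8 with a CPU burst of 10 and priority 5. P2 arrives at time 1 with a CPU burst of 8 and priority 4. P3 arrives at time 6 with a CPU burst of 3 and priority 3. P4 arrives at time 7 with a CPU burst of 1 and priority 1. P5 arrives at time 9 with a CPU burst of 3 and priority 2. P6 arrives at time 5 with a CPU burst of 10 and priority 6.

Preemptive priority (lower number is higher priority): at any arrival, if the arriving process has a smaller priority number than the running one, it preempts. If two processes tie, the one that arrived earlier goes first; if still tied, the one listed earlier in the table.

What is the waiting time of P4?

0

Timeline: | idle 0-1 | P2 1-6 | P3 6-7 | P4 7-8 | P3 8-9 | P5 9-12 | P3 12-13 | P2 13-16 | P1 16-26 | P6 26-36 |
Completion: P1=26  P2=16  P3=13  P4=8  P5=12  P6=36
Waiting(P4) = turnaround − burst = 1 − 1 = 0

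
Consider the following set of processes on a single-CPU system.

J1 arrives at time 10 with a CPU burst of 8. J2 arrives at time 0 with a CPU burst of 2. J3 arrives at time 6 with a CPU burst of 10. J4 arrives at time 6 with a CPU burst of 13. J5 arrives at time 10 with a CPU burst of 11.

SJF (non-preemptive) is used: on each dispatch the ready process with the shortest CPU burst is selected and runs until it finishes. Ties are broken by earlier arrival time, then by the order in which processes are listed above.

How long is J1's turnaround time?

14

Schedule: | J2 0-2 | idle 2-6 | J3 6-16 | J1 16-24 | J5 24-35 | J4 35-48 |
Completion: J1=24  J2=2  J3=16  J4=48  J5=35
Turnaround (C−A): J1=14  J2=2  J3=10  J4=42  J5=25
Turnaround(J1) = completion − arrival = 24 − 10 = 14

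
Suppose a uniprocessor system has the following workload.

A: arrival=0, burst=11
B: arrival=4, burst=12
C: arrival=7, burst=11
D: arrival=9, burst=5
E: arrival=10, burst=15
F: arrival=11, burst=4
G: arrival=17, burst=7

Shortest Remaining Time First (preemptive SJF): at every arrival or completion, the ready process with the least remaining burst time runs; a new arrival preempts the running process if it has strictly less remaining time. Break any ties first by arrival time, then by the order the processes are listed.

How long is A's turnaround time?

Gantt: | A 0-11 | F 11-15 | D 15-20 | G 20-27 | C 27-38 | B 38-50 | E 50-65 |
Completion: A=11  B=50  C=38  D=20  E=65  F=15  G=27
Turnaround (C−A): A=11  B=46  C=31  D=11  E=55  F=4  G=10
Turnaround(A) = completion − arrival = 11 − 0 = 11

11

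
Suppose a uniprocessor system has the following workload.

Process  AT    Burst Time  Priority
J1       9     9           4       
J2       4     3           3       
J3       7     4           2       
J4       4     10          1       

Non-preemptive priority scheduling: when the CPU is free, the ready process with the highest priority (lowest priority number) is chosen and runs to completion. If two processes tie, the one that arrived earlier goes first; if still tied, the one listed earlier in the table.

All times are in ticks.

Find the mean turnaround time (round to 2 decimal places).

14.75

Schedule: | idle 0-4 | J4 4-14 | J3 14-18 | J2 18-21 | J1 21-30 |
Completion: J1=30  J2=21  J3=18  J4=14
Turnaround (C−A): J1=21  J2=17  J3=11  J4=10
Turnaround times: J1=21, J2=17, J3=11, J4=10
Average turnaround = (21+17+11+10) / 4 = 59/4 = 14.75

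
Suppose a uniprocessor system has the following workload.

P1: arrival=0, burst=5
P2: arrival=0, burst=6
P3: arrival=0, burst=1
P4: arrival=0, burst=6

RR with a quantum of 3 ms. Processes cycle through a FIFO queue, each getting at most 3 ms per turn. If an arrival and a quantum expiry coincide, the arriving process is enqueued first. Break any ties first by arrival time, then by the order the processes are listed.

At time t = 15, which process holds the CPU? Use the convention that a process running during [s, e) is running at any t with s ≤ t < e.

Timeline: | P1 0-3 | P2 3-6 | P3 6-7 | P4 7-10 | P1 10-12 | P2 12-15 | P4 15-18 |
Completion: P1=12  P2=15  P3=7  P4=18
Turnaround (C−A): P1=12  P2=15  P3=7  P4=18

P4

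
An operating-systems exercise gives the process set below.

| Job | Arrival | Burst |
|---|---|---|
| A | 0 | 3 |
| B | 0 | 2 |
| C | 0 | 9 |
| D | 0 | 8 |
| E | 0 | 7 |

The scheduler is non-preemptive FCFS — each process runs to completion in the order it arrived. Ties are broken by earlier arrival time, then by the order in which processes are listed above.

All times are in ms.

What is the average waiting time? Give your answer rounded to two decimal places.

8.80

Timeline: | A 0-3 | B 3-5 | C 5-14 | D 14-22 | E 22-29 |
Completion: A=3  B=5  C=14  D=22  E=29
Waiting times: A=0, B=3, C=5, D=14, E=22
Average waiting = (0+3+5+14+22) / 5 = 44/5 = 8.80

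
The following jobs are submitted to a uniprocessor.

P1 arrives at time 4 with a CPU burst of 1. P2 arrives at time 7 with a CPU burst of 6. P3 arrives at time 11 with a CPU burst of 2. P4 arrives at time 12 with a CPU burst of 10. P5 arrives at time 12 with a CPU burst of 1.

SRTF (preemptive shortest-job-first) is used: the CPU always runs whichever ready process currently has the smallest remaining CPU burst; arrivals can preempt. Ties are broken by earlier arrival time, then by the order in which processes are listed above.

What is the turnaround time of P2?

6

Timeline: | idle 0-4 | P1 4-5 | idle 5-7 | P2 7-13 | P5 13-14 | P3 14-16 | P4 16-26 |
Completion: P1=5  P2=13  P3=16  P4=26  P5=14
Turnaround (C−A): P1=1  P2=6  P3=5  P4=14  P5=2
Turnaround(P2) = completion − arrival = 13 − 7 = 6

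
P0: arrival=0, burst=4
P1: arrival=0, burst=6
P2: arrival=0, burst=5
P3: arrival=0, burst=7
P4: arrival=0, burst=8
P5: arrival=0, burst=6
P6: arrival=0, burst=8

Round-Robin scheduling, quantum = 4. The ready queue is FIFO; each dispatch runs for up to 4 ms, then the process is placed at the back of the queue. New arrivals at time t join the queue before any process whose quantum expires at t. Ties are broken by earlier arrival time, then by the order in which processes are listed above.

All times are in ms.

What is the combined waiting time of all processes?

177

Gantt: | P0 0-4 | P1 4-8 | P2 8-12 | P3 12-16 | P4 16-20 | P5 20-24 | P6 24-28 | P1 28-30 | P2 30-31 | P3 31-34 | P4 34-38 | P5 38-40 | P6 40-44 |
Completion: P0=4  P1=30  P2=31  P3=34  P4=38  P5=40  P6=44
Waiting = turnaround − burst: P0=0, P1=24, P2=26, P3=27, P4=30, P5=34, P6=36
Total waiting = 0 + 24 + 26 + 27 + 30 + 34 + 36 = 177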